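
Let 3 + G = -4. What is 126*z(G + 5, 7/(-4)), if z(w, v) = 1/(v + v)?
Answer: -36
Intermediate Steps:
G = -7 (G = -3 - 4 = -7)
z(w, v) = 1/(2*v)
126*z(G + 5, 7/(-4)) = 126*(1/(2*((7/(-4))))) = 126*(1/(2*((7*(-¼))))) = 126*(1/(2*(-7/4))) = 126*((½)*(-4/7)) = 126*(-2/7) = -36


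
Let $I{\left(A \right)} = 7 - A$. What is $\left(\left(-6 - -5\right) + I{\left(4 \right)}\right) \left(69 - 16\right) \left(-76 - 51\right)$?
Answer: $-13462$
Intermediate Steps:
$\left(\left(-6 - -5\right) + I{\left(4 \right)}\right) \left(69 - 16\right) \left(-76 - 51\right) = \left(\left(-6 - -5\right) + \left(7 - 4\right)\right) \left(69 - 16\right) \left(-76 - 51\right) = \left(\left(-6 + 5\right) + \left(7 - 4\right)\right) 53 \left(-127\right) = \left(-1 + 3\right) \left(-6731\right) = 2 \left(-6731\right) = -13462$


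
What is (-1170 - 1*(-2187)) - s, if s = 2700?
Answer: -1683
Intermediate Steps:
(-1170 - 1*(-2187)) - s = (-1170 - 1*(-2187)) - 1*2700 = (-1170 + 2187) - 2700 = 1017 - 2700 = -1683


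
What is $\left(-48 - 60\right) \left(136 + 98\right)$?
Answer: $-25272$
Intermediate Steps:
$\left(-48 - 60\right) \left(136 + 98\right) = \left(-48 - 60\right) 234 = \left(-108\right) 234 = -25272$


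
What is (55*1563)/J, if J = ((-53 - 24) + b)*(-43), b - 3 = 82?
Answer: -85965/344 ≈ -249.90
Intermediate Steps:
b = 85 (b = 3 + 82 = 85)
J = -344 (J = ((-53 - 24) + 85)*(-43) = (-77 + 85)*(-43) = 8*(-43) = -344)
(55*1563)/J = (55*1563)/(-344) = 85965*(-1/344) = -85965/344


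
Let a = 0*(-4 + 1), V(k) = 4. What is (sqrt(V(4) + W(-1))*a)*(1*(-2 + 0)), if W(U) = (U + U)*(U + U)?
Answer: 0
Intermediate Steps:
W(U) = 4*U**2 (W(U) = (2*U)*(2*U) = 4*U**2)
a = 0 (a = 0*(-3) = 0)
(sqrt(V(4) + W(-1))*a)*(1*(-2 + 0)) = (sqrt(4 + 4*(-1)**2)*0)*(1*(-2 + 0)) = (sqrt(4 + 4*1)*0)*(1*(-2)) = (sqrt(4 + 4)*0)*(-2) = (sqrt(8)*0)*(-2) = ((2*sqrt(2))*0)*(-2) = 0*(-2) = 0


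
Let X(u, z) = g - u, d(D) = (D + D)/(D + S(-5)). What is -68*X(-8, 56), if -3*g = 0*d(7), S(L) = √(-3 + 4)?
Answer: -544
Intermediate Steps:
S(L) = 1 (S(L) = √1 = 1)
d(D) = 2*D/(1 + D) (d(D) = (D + D)/(D + 1) = (2*D)/(1 + D) = 2*D/(1 + D))
g = 0 (g = -0*2*7/(1 + 7) = -0*2*7/8 = -0*2*7*(⅛) = -0*7/4 = -⅓*0 = 0)
X(u, z) = -u (X(u, z) = 0 - u = -u)
-68*X(-8, 56) = -(-68)*(-8) = -68*8 = -544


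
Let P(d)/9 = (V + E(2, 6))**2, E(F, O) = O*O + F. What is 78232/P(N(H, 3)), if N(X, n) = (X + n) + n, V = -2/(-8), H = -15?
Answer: 1251712/210681 ≈ 5.9413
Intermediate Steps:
E(F, O) = F + O**2 (E(F, O) = O**2 + F = F + O**2)
V = 1/4 (V = -2*(-1/8) = 1/4 ≈ 0.25000)
N(X, n) = X + 2*n
P(d) = 210681/16 (P(d) = 9*(1/4 + (2 + 6**2))**2 = 9*(1/4 + (2 + 36))**2 = 9*(1/4 + 38)**2 = 9*(153/4)**2 = 9*(23409/16) = 210681/16)
78232/P(N(H, 3)) = 78232/(210681/16) = 78232*(16/210681) = 1251712/210681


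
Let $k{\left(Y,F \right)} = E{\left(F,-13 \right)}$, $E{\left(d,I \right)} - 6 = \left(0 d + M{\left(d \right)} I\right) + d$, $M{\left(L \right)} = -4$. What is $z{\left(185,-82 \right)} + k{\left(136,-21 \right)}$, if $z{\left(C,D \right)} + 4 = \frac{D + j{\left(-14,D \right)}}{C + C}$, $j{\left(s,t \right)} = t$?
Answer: $\frac{6023}{185} \approx 32.557$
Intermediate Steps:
$E{\left(d,I \right)} = 6 + d - 4 I$ ($E{\left(d,I \right)} = 6 + \left(\left(0 d - 4 I\right) + d\right) = 6 + \left(\left(0 - 4 I\right) + d\right) = 6 - \left(- d + 4 I\right) = 6 + d - 4 I$)
$k{\left(Y,F \right)} = 58 + F$ ($k{\left(Y,F \right)} = 6 + F - -52 = 6 + F + 52 = 58 + F$)
$z{\left(C,D \right)} = -4 + \frac{D}{C}$ ($z{\left(C,D \right)} = -4 + \frac{D + D}{C + C} = -4 + \frac{2 D}{2 C} = -4 + 2 D \frac{1}{2 C} = -4 + \frac{D}{C}$)
$z{\left(185,-82 \right)} + k{\left(136,-21 \right)} = \left(-4 - \frac{82}{185}\right) + \left(58 - 21\right) = \left(-4 - \frac{82}{185}\right) + 37 = - \frac{822}{185} + 37 = \frac{6023}{185}$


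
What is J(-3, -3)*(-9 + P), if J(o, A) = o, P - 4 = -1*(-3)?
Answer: 6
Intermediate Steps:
P = 7 (P = 4 - 1*(-3) = 4 + 3 = 7)
J(-3, -3)*(-9 + P) = -3*(-9 + 7) = -3*(-2) = 6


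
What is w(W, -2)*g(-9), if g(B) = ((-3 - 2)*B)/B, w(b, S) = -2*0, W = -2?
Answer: 0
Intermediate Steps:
w(b, S) = 0
g(B) = -5 (g(B) = (-5*B)/B = -5)
w(W, -2)*g(-9) = 0*(-5) = 0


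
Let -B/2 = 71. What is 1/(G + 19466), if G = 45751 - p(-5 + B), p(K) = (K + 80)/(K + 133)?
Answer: 14/912971 ≈ 1.5335e-5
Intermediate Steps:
B = -142 (B = -2*71 = -142)
p(K) = (80 + K)/(133 + K)
G = 640447/14 (G = 45751 - (80 + (-5 - 142))/(133 + (-5 - 142)) = 45751 - (80 - 147)/(133 - 147) = 45751 - (-67)/(-14) = 45751 - (-1)*(-67)/14 = 45751 - 1*67/14 = 45751 - 67/14 = 640447/14 ≈ 45746.)
1/(G + 19466) = 1/(640447/14 + 19466) = 1/(912971/14) = 14/912971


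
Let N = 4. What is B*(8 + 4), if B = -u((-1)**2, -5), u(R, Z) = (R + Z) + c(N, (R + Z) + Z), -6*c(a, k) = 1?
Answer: 50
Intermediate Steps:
c(a, k) = -1/6 (c(a, k) = -1/6*1 = -1/6)
u(R, Z) = -1/6 + R + Z (u(R, Z) = (R + Z) - 1/6 = -1/6 + R + Z)
B = 25/6 (B = -(-1/6 + (-1)**2 - 5) = -(-1/6 + 1 - 5) = -1*(-25/6) = 25/6 ≈ 4.1667)
B*(8 + 4) = 25*(8 + 4)/6 = (25/6)*12 = 50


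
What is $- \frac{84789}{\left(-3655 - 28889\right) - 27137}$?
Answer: $\frac{84789}{59681} \approx 1.4207$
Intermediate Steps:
$- \frac{84789}{\left(-3655 - 28889\right) - 27137} = - \frac{84789}{-32544 - 27137} = - \frac{84789}{-59681} = \left(-84789\right) \left(- \frac{1}{59681}\right) = \frac{84789}{59681}$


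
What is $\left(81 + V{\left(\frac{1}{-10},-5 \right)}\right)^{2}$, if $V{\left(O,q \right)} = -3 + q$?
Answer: $5329$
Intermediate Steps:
$\left(81 + V{\left(\frac{1}{-10},-5 \right)}\right)^{2} = \left(81 - 8\right)^{2} = 73^{2} = 5329$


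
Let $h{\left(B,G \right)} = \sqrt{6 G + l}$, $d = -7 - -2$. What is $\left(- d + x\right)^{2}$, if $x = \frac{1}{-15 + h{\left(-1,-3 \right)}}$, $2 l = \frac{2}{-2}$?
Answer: $\frac{37 \left(20 \sqrt{74} + 271 i\right)}{30 \sqrt{74} + 413 i} \approx 24.387 - 0.17446 i$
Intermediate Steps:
$l = - \frac{1}{2}$ ($l = \frac{2 \frac{1}{-2}}{2} = \frac{2 \left(- \frac{1}{2}\right)}{2} = \frac{1}{2} \left(-1\right) = - \frac{1}{2} \approx -0.5$)
$d = -5$ ($d = -7 + 2 = -5$)
$h{\left(B,G \right)} = \sqrt{- \frac{1}{2} + 6 G}$ ($h{\left(B,G \right)} = \sqrt{6 G - \frac{1}{2}} = \sqrt{- \frac{1}{2} + 6 G}$)
$x = \frac{1}{-15 + \frac{i \sqrt{74}}{2}}$ ($x = \frac{1}{-15 + \frac{\sqrt{-2 + 24 \left(-3\right)}}{2}} = \frac{1}{-15 + \frac{\sqrt{-2 - 72}}{2}} = \frac{1}{-15 + \frac{\sqrt{-74}}{2}} = \frac{1}{-15 + \frac{i \sqrt{74}}{2}} \approx -0.061602 - 0.017664 i$)
$\left(- d + x\right)^{2} = \left(\left(-1\right) \left(-5\right) - \left(\frac{30}{487} + \frac{i \sqrt{74}}{487}\right)\right)^{2} = \left(5 - \left(\frac{30}{487} + \frac{i \sqrt{74}}{487}\right)\right)^{2} = \left(\frac{2405}{487} - \frac{i \sqrt{74}}{487}\right)^{2}$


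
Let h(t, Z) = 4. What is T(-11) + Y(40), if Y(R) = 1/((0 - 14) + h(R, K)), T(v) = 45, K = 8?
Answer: 449/10 ≈ 44.900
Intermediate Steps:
Y(R) = -1/10 (Y(R) = 1/((0 - 14) + 4) = 1/(-14 + 4) = 1/(-10) = -1/10)
T(-11) + Y(40) = 45 - 1/10 = 449/10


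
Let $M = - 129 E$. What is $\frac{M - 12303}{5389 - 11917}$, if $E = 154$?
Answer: $\frac{10723}{2176} \approx 4.9278$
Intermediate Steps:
$M = -19866$ ($M = \left(-129\right) 154 = -19866$)
$\frac{M - 12303}{5389 - 11917} = \frac{-19866 - 12303}{5389 - 11917} = - \frac{32169}{-6528} = \left(-32169\right) \left(- \frac{1}{6528}\right) = \frac{10723}{2176}$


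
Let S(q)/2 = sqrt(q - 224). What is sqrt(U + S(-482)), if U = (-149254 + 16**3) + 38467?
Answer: sqrt(-106691 + 2*I*sqrt(706)) ≈ 0.0814 + 326.64*I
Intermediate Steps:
S(q) = 2*sqrt(-224 + q) (S(q) = 2*sqrt(q - 224) = 2*sqrt(-224 + q))
U = -106691 (U = (-149254 + 4096) + 38467 = -145158 + 38467 = -106691)
sqrt(U + S(-482)) = sqrt(-106691 + 2*sqrt(-224 - 482)) = sqrt(-106691 + 2*sqrt(-706)) = sqrt(-106691 + 2*(I*sqrt(706))) = sqrt(-106691 + 2*I*sqrt(706))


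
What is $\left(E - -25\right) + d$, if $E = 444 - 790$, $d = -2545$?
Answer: $-2866$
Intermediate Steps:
$E = -346$ ($E = 444 - 790 = -346$)
$\left(E - -25\right) + d = \left(-346 - -25\right) - 2545 = \left(-346 + 25\right) - 2545 = -321 - 2545 = -2866$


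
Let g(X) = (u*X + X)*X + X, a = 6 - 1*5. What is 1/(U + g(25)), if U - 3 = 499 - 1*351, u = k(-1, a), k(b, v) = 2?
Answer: 1/2051 ≈ 0.00048757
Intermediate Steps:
a = 1 (a = 6 - 5 = 1)
u = 2
U = 151 (U = 3 + (499 - 1*351) = 3 + (499 - 351) = 3 + 148 = 151)
g(X) = X + 3*X² (g(X) = (2*X + X)*X + X = (3*X)*X + X = 3*X² + X = X + 3*X²)
1/(U + g(25)) = 1/(151 + 25*(1 + 3*25)) = 1/(151 + 25*(1 + 75)) = 1/(151 + 25*76) = 1/(151 + 1900) = 1/2051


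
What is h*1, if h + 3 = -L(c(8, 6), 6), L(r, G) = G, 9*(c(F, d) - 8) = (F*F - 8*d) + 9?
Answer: -9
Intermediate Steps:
c(F, d) = 9 - 8*d/9 + F**2/9 (c(F, d) = 8 + ((F*F - 8*d) + 9)/9 = 8 + ((F**2 - 8*d) + 9)/9 = 8 + (9 + F**2 - 8*d)/9 = 8 + (1 - 8*d/9 + F**2/9) = 9 - 8*d/9 + F**2/9)
h = -9 (h = -3 - 1*6 = -3 - 6 = -9)
h*1 = -9*1 = -9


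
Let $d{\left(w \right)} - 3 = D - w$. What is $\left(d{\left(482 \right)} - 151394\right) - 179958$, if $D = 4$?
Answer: $-331827$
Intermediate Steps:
$d{\left(w \right)} = 7 - w$ ($d{\left(w \right)} = 3 - \left(-4 + w\right) = 7 - w$)
$\left(d{\left(482 \right)} - 151394\right) - 179958 = \left(\left(7 - 482\right) - 151394\right) - 179958 = \left(-475 - 151394\right) - 179958 = -151869 - 179958 = -331827$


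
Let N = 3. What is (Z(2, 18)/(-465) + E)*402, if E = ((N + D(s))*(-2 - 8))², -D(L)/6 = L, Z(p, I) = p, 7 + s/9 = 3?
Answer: 298844990732/155 ≈ 1.9280e+9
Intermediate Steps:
s = -36 (s = -63 + 9*3 = -63 + 27 = -36)
D(L) = -6*L
E = 4796100 (E = ((3 - 6*(-36))*(-2 - 8))² = ((3 + 216)*(-10))² = (219*(-10))² = (-2190)² = 4796100)
(Z(2, 18)/(-465) + E)*402 = (2/(-465) + 4796100)*402 = (2*(-1/465) + 4796100)*402 = (-2/465 + 4796100)*402 = (2230186498/465)*402 = 298844990732/155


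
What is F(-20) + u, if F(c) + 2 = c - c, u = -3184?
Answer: -3186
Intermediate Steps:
F(c) = -2 (F(c) = -2 + (c - c) = -2 + 0 = -2)
F(-20) + u = -2 - 3184 = -3186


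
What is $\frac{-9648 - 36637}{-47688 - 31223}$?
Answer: $\frac{46285}{78911} \approx 0.58655$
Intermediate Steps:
$\frac{-9648 - 36637}{-47688 - 31223} = - \frac{46285}{-78911} = \left(-46285\right) \left(- \frac{1}{78911}\right) = \frac{46285}{78911}$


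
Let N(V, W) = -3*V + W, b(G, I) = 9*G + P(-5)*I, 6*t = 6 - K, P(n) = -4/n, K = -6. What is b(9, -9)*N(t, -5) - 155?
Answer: -4834/5 ≈ -966.80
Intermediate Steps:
t = 2 (t = (6 - 1*(-6))/6 = (6 + 6)/6 = (⅙)*12 = 2)
b(G, I) = 9*G + 4*I/5 (b(G, I) = 9*G + (-4/(-5))*I = 9*G + (-4*(-⅕))*I = 9*G + 4*I/5)
N(V, W) = W - 3*V
b(9, -9)*N(t, -5) - 155 = (9*9 + (⅘)*(-9))*(-5 - 3*2) - 155 = (81 - 36/5)*(-5 - 6) - 155 = (369/5)*(-11) - 155 = -4059/5 - 155 = -4834/5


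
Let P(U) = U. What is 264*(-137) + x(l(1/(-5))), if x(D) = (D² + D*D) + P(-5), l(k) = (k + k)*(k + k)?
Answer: -22608093/625 ≈ -36173.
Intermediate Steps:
l(k) = 4*k² (l(k) = (2*k)*(2*k) = 4*k²)
x(D) = -5 + 2*D² (x(D) = (D² + D*D) - 5 = (D² + D²) - 5 = 2*D² - 5 = -5 + 2*D²)
264*(-137) + x(l(1/(-5))) = 264*(-137) + (-5 + 2*(4*(1/(-5))²)²) = -36168 + (-5 + 2*(4*(-⅕)²)²) = -36168 + (-5 + 2*(4*(1/25))²) = -36168 + (-5 + 2*(4/25)²) = -36168 + (-5 + 2*(16/625)) = -36168 + (-5 + 32/625) = -36168 - 3093/625 = -22608093/625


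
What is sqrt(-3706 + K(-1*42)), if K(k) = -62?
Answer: 2*I*sqrt(942) ≈ 61.384*I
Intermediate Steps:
sqrt(-3706 + K(-1*42)) = sqrt(-3706 - 62) = sqrt(-3768) = 2*I*sqrt(942)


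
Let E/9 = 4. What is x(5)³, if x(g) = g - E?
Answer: -29791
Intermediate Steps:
E = 36 (E = 9*4 = 36)
x(g) = -36 + g (x(g) = g - 1*36 = g - 36 = -36 + g)
x(5)³ = (-36 + 5)³ = (-31)³ = -29791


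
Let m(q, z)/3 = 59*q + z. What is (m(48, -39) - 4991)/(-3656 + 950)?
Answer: -154/123 ≈ -1.2520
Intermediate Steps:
m(q, z) = 3*z + 177*q (m(q, z) = 3*(59*q + z) = 3*(z + 59*q) = 3*z + 177*q)
(m(48, -39) - 4991)/(-3656 + 950) = ((3*(-39) + 177*48) - 4991)/(-3656 + 950) = ((-117 + 8496) - 4991)/(-2706) = (8379 - 4991)*(-1/2706) = 3388*(-1/2706) = -154/123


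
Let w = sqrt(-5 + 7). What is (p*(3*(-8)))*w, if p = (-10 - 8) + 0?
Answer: 432*sqrt(2) ≈ 610.94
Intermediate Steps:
w = sqrt(2) ≈ 1.4142
p = -18 (p = -18 + 0 = -18)
(p*(3*(-8)))*w = (-54*(-8))*sqrt(2) = (-18*(-24))*sqrt(2) = 432*sqrt(2)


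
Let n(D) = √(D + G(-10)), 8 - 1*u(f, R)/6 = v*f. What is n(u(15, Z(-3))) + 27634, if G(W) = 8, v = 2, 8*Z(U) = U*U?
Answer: 27634 + 2*I*√31 ≈ 27634.0 + 11.136*I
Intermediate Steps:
Z(U) = U²/8 (Z(U) = (U*U)/8 = U²/8)
u(f, R) = 48 - 12*f
n(D) = √(8 + D) (n(D) = √(D + 8) = √(8 + D))
n(u(15, Z(-3))) + 27634 = √(8 + (48 - 12*15)) + 27634 = √(8 + (48 - 180)) + 27634 = √(8 - 132) + 27634 = √(-124) + 27634 = 2*I*√31 + 27634 = 27634 + 2*I*√31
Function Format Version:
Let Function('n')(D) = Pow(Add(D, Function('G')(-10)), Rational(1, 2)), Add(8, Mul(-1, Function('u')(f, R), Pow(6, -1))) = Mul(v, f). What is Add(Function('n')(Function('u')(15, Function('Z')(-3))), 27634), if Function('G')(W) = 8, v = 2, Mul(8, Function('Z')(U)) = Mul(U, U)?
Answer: Add(27634, Mul(2, I, Pow(31, Rational(1, 2)))) ≈ Add(27634., Mul(11.136, I))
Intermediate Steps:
Function('Z')(U) = Mul(Rational(1, 8), Pow(U, 2)) (Function('Z')(U) = Mul(Rational(1, 8), Mul(U, U)) = Mul(Rational(1, 8), Pow(U, 2)))
Function('u')(f, R) = Add(48, Mul(-12, f)) (Function('u')(f, R) = Add(48, Mul(-6, Mul(2, f))) = Add(48, Mul(-12, f)))
Function('n')(D) = Pow(Add(8, D), Rational(1, 2)) (Function('n')(D) = Pow(Add(D, 8), Rational(1, 2)) = Pow(Add(8, D), Rational(1, 2)))
Add(Function('n')(Function('u')(15, Function('Z')(-3))), 27634) = Add(Pow(Add(8, Add(48, Mul(-12, 15))), Rational(1, 2)), 27634) = Add(Pow(Add(8, Add(48, -180)), Rational(1, 2)), 27634) = Add(Pow(Add(8, -132), Rational(1, 2)), 27634) = Add(Pow(-124, Rational(1, 2)), 27634) = Add(Mul(2, I, Pow(31, Rational(1, 2))), 27634) = Add(27634, Mul(2, I, Pow(31, Rational(1, 2))))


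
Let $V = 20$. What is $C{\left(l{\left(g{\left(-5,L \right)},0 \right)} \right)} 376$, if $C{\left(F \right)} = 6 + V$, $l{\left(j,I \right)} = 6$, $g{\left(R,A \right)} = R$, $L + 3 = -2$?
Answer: $9776$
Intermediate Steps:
$L = -5$ ($L = -3 - 2 = -5$)
$C{\left(F \right)} = 26$ ($C{\left(F \right)} = 6 + 20 = 26$)
$C{\left(l{\left(g{\left(-5,L \right)},0 \right)} \right)} 376 = 26 \cdot 376 = 9776$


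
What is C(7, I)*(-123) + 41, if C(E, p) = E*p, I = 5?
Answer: -4264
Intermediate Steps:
C(7, I)*(-123) + 41 = (7*5)*(-123) + 41 = 35*(-123) + 41 = -4305 + 41 = -4264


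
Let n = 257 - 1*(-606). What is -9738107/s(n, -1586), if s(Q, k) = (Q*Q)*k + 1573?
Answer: 9738107/1181202061 ≈ 0.0082442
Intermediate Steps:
n = 863 (n = 257 + 606 = 863)
s(Q, k) = 1573 + k*Q² (s(Q, k) = Q²*k + 1573 = k*Q² + 1573 = 1573 + k*Q²)
-9738107/s(n, -1586) = -9738107/(1573 - 1586*863²) = -9738107/(1573 - 1586*744769) = -9738107/(1573 - 1181203634) = -9738107/(-1181202061) = -9738107*(-1/1181202061) = 9738107/1181202061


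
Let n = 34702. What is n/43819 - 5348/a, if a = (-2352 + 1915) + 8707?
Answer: 26320764/181191565 ≈ 0.14526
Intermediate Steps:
a = 8270 (a = -437 + 8707 = 8270)
n/43819 - 5348/a = 34702/43819 - 5348/8270 = 34702*(1/43819) - 5348*1/8270 = 34702/43819 - 2674/4135 = 26320764/181191565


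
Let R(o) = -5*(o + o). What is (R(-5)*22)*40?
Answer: 44000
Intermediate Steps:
R(o) = -10*o
(R(-5)*22)*40 = (-10*(-5)*22)*40 = (50*22)*40 = 1100*40 = 44000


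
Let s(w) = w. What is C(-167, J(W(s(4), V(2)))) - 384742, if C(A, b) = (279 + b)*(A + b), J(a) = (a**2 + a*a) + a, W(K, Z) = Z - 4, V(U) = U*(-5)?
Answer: -246115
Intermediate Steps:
V(U) = -5*U
W(K, Z) = -4 + Z
J(a) = a + 2*a**2 (J(a) = (a**2 + a**2) + a = 2*a**2 + a = a + 2*a**2)
C(-167, J(W(s(4), V(2)))) - 384742 = (((-4 - 5*2)*(1 + 2*(-4 - 5*2)))**2 + 279*(-167) + 279*((-4 - 5*2)*(1 + 2*(-4 - 5*2))) - 167*(-4 - 5*2)*(1 + 2*(-4 - 5*2))) - 384742 = (((-4 - 10)*(1 + 2*(-4 - 10)))**2 - 46593 + 279*((-4 - 10)*(1 + 2*(-4 - 10))) - 167*(-4 - 10)*(1 + 2*(-4 - 10))) - 384742 = ((-14*(1 + 2*(-14)))**2 - 46593 + 279*(-14*(1 + 2*(-14))) - (-2338)*(1 + 2*(-14))) - 384742 = ((-14*(1 - 28))**2 - 46593 + 279*(-14*(1 - 28)) - (-2338)*(1 - 28)) - 384742 = ((-14*(-27))**2 - 46593 + 279*(-14*(-27)) - (-2338)*(-27)) - 384742 = (378**2 - 46593 + 279*378 - 167*378) - 384742 = (142884 - 46593 + 105462 - 63126) - 384742 = 138627 - 384742 = -246115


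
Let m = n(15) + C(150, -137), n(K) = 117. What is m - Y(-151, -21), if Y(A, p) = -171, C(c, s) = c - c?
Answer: 288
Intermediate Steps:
C(c, s) = 0
m = 117 (m = 117 + 0 = 117)
m - Y(-151, -21) = 117 - 1*(-171) = 117 + 171 = 288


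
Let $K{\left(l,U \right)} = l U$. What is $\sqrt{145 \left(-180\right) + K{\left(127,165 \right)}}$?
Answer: $7 i \sqrt{105} \approx 71.729 i$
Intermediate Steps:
$K{\left(l,U \right)} = U l$
$\sqrt{145 \left(-180\right) + K{\left(127,165 \right)}} = \sqrt{145 \left(-180\right) + 165 \cdot 127} = \sqrt{-26100 + 20955} = \sqrt{-5145} = 7 i \sqrt{105}$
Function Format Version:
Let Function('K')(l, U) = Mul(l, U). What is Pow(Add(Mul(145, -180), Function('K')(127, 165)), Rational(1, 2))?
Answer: Mul(7, I, Pow(105, Rational(1, 2))) ≈ Mul(71.729, I)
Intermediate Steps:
Function('K')(l, U) = Mul(U, l)
Pow(Add(Mul(145, -180), Function('K')(127, 165)), Rational(1, 2)) = Pow(Add(Mul(145, -180), Mul(165, 127)), Rational(1, 2)) = Pow(Add(-26100, 20955), Rational(1, 2)) = Pow(-5145, Rational(1, 2)) = Mul(7, I, Pow(105, Rational(1, 2)))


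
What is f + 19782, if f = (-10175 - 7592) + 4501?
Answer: 6516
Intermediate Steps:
f = -13266 (f = -17767 + 4501 = -13266)
f + 19782 = -13266 + 19782 = 6516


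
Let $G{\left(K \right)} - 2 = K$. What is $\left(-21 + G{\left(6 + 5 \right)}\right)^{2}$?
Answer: $64$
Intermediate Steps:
$G{\left(K \right)} = 2 + K$
$\left(-21 + G{\left(6 + 5 \right)}\right)^{2} = \left(-21 + \left(2 + \left(6 + 5\right)\right)\right)^{2} = \left(-21 + \left(2 + 11\right)\right)^{2} = \left(-21 + 13\right)^{2} = \left(-8\right)^{2} = 64$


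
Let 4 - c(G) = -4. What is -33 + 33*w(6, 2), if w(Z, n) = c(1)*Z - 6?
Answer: 1353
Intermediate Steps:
c(G) = 8 (c(G) = 4 - 1*(-4) = 4 + 4 = 8)
w(Z, n) = -6 + 8*Z (w(Z, n) = 8*Z - 6 = -6 + 8*Z)
-33 + 33*w(6, 2) = -33 + 33*(-6 + 8*6) = -33 + 33*(-6 + 48) = -33 + 33*42 = -33 + 1386 = 1353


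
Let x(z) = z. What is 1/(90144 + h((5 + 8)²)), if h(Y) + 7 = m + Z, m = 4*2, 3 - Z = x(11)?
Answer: 1/90137 ≈ 1.1094e-5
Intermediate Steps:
Z = -8 (Z = 3 - 1*11 = 3 - 11 = -8)
m = 8
h(Y) = -7 (h(Y) = -7 + (8 - 8) = -7 + 0 = -7)
1/(90144 + h((5 + 8)²)) = 1/(90144 - 7) = 1/90137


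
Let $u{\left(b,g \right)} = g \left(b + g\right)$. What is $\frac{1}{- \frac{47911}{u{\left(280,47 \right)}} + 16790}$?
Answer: $\frac{15369}{257997599} \approx 5.957 \cdot 10^{-5}$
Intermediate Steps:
$\frac{1}{- \frac{47911}{u{\left(280,47 \right)}} + 16790} = \frac{1}{- \frac{47911}{47 \left(280 + 47\right)} + 16790} = \frac{1}{- \frac{47911}{47 \cdot 327} + 16790} = \frac{1}{- \frac{47911}{15369} + 16790} = \frac{1}{\frac{257997599}{15369}} = \frac{15369}{257997599}$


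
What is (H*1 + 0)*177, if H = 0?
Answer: 0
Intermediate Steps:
(H*1 + 0)*177 = (0*1 + 0)*177 = (0 + 0)*177 = 0*177 = 0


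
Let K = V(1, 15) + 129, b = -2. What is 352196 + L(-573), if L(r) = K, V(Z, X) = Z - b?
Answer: 352328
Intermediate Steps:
V(Z, X) = 2 + Z (V(Z, X) = Z - 1*(-2) = Z + 2 = 2 + Z)
K = 132 (K = (2 + 1) + 129 = 3 + 129 = 132)
L(r) = 132
352196 + L(-573) = 352196 + 132 = 352328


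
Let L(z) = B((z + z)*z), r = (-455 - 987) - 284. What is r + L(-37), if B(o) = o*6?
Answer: 14702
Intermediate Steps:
r = -1726 (r = -1442 - 284 = -1726)
B(o) = 6*o
L(z) = 12*z² (L(z) = 6*((z + z)*z) = 6*((2*z)*z) = 6*(2*z²) = 12*z²)
r + L(-37) = -1726 + 12*(-37)² = -1726 + 12*1369 = -1726 + 16428 = 14702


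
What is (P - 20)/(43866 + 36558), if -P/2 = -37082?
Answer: 9268/10053 ≈ 0.92191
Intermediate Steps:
P = 74164 (P = -2*(-37082) = 74164)
(P - 20)/(43866 + 36558) = (74164 - 20)/(43866 + 36558) = 74144/80424 = 74144*(1/80424) = 9268/10053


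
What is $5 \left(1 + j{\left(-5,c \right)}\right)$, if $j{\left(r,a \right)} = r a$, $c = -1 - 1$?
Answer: $55$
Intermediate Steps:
$c = -2$ ($c = -1 - 1 = -2$)
$j{\left(r,a \right)} = a r$
$5 \left(1 + j{\left(-5,c \right)}\right) = 5 \left(1 - -10\right) = 5 \left(1 + 10\right) = 5 \cdot 11 = 55$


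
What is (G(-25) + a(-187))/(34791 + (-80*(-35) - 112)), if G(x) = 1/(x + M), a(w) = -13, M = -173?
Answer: -2575/7420842 ≈ -0.00034700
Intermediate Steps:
G(x) = 1/(-173 + x) (G(x) = 1/(x - 173) = 1/(-173 + x))
(G(-25) + a(-187))/(34791 + (-80*(-35) - 112)) = (1/(-173 - 25) - 13)/(34791 + (-80*(-35) - 112)) = (1/(-198) - 13)/(34791 + (2800 - 112)) = (-1/198 - 13)/(34791 + 2688) = -2575/198/37479 = -2575/198*1/37479 = -2575/7420842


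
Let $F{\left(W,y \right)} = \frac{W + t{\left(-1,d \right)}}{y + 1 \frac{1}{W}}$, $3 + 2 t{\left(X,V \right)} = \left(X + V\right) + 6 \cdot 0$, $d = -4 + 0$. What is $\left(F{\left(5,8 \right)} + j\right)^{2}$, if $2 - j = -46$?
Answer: $\frac{3892729}{1681} \approx 2315.7$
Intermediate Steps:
$j = 48$ ($j = 2 - -46 = 2 + 46 = 48$)
$d = -4$
$t{\left(X,V \right)} = - \frac{3}{2} + \frac{V}{2} + \frac{X}{2}$ ($t{\left(X,V \right)} = - \frac{3}{2} + \frac{\left(X + V\right) + 6 \cdot 0}{2} = - \frac{3}{2} + \frac{\left(V + X\right) + 0}{2} = - \frac{3}{2} + \frac{V + X}{2} = - \frac{3}{2} + \left(\frac{V}{2} + \frac{X}{2}\right) = - \frac{3}{2} + \frac{V}{2} + \frac{X}{2}$)
$F{\left(W,y \right)} = \frac{-4 + W}{y + \frac{1}{W}}$ ($F{\left(W,y \right)} = \frac{W + \left(- \frac{3}{2} + \frac{1}{2} \left(-4\right) + \frac{1}{2} \left(-1\right)\right)}{y + 1 \frac{1}{W}} = \frac{W - 4}{y + \frac{1}{W}} = \frac{-4 + W}{y + \frac{1}{W}}$)
$\left(F{\left(5,8 \right)} + j\right)^{2} = \left(\frac{5 \left(-4 + 5\right)}{1 + 5 \cdot 8} + 48\right)^{2} = \left(5 \frac{1}{1 + 40} \cdot 1 + 48\right)^{2} = \left(5 \cdot \frac{1}{41} \cdot 1 + 48\right)^{2} = \left(\frac{5}{41} + 48\right)^{2} = \left(\frac{1973}{41}\right)^{2} = \frac{3892729}{1681}$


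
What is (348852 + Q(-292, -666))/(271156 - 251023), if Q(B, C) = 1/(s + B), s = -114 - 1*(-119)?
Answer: 100120523/5778171 ≈ 17.327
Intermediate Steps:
s = 5 (s = -114 + 119 = 5)
Q(B, C) = 1/(5 + B)
(348852 + Q(-292, -666))/(271156 - 251023) = (348852 + 1/(5 - 292))/(271156 - 251023) = (348852 + 1/(-287))/20133 = (348852 - 1/287)*(1/20133) = (100120523/287)*(1/20133) = 100120523/5778171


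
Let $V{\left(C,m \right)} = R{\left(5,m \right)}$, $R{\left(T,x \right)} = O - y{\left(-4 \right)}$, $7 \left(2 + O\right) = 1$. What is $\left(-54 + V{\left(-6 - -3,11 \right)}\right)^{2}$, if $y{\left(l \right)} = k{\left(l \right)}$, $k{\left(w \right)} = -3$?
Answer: $\frac{136900}{49} \approx 2793.9$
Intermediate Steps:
$O = - \frac{13}{7}$ ($O = -2 + \frac{1}{7} \cdot 1 = -2 + \frac{1}{7} = - \frac{13}{7} \approx -1.8571$)
$y{\left(l \right)} = -3$
$R{\left(T,x \right)} = \frac{8}{7}$ ($R{\left(T,x \right)} = - \frac{13}{7} - -3 = - \frac{13}{7} + 3 = \frac{8}{7}$)
$V{\left(C,m \right)} = \frac{8}{7}$
$\left(-54 + V{\left(-6 - -3,11 \right)}\right)^{2} = \left(-54 + \frac{8}{7}\right)^{2} = \left(- \frac{370}{7}\right)^{2} = \frac{136900}{49}$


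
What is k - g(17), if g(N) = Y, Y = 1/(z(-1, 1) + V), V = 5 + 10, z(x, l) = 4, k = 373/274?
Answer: 6813/5206 ≈ 1.3087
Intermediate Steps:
k = 373/274 (k = 373*(1/274) = 373/274 ≈ 1.3613)
V = 15
Y = 1/19 (Y = 1/(4 + 15) = 1/19 ≈ 0.052632)
g(N) = 1/19
k - g(17) = 373/274 - 1*1/19 = 373/274 - 1/19 = 6813/5206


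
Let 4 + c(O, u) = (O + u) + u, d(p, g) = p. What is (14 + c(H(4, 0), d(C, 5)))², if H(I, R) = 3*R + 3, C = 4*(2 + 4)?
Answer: 3721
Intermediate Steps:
C = 24 (C = 4*6 = 24)
H(I, R) = 3 + 3*R
c(O, u) = -4 + O + 2*u (c(O, u) = -4 + ((O + u) + u) = -4 + (O + 2*u) = -4 + O + 2*u)
(14 + c(H(4, 0), d(C, 5)))² = (14 + (-4 + (3 + 3*0) + 2*24))² = (14 + (-4 + (3 + 0) + 48))² = (14 + (-4 + 3 + 48))² = (14 + 47)² = 61² = 3721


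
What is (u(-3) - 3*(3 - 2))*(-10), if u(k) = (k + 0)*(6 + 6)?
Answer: 390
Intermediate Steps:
u(k) = 12*k (u(k) = k*12 = 12*k)
(u(-3) - 3*(3 - 2))*(-10) = (12*(-3) - 3*(3 - 2))*(-10) = (-36 - 3*1)*(-10) = (-36 - 3)*(-10) = -39*(-10) = 390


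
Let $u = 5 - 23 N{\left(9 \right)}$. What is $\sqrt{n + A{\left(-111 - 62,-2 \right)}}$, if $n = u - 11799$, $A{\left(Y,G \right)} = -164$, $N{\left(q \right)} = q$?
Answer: $i \sqrt{12165} \approx 110.3 i$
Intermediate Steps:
$u = -202$ ($u = 5 - 207 = -202$)
$n = -12001$ ($n = -202 - 11799 = -12001$)
$\sqrt{n + A{\left(-111 - 62,-2 \right)}} = \sqrt{-12001 - 164} = \sqrt{-12165} = i \sqrt{12165}$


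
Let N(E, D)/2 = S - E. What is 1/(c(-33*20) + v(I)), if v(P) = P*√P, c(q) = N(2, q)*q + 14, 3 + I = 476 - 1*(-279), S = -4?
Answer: -3967/181155326 + 752*√47/90577663 ≈ 3.5019e-5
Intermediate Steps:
N(E, D) = -8 - 2*E (N(E, D) = 2*(-4 - E) = -8 - 2*E)
I = 752 (I = -3 + (476 - 1*(-279)) = -3 + (476 + 279) = -3 + 755 = 752)
c(q) = 14 - 12*q (c(q) = (-8 - 2*2)*q + 14 = (-8 - 4)*q + 14 = -12*q + 14 = 14 - 12*q)
v(P) = P^(3/2)
1/(c(-33*20) + v(I)) = 1/((14 - (-396)*20) + 752^(3/2)) = 1/((14 - 12*(-660)) + 3008*√47) = 1/((14 + 7920) + 3008*√47) = 1/(7934 + 3008*√47)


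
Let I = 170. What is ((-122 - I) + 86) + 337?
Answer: 131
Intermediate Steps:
((-122 - I) + 86) + 337 = ((-122 - 1*170) + 86) + 337 = ((-122 - 170) + 86) + 337 = (-292 + 86) + 337 = -206 + 337 = 131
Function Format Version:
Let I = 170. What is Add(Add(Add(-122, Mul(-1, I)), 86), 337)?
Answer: 131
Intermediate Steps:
Add(Add(Add(-122, Mul(-1, I)), 86), 337) = Add(Add(Add(-122, Mul(-1, 170)), 86), 337) = Add(Add(Add(-122, -170), 86), 337) = Add(Add(-292, 86), 337) = Add(-206, 337) = 131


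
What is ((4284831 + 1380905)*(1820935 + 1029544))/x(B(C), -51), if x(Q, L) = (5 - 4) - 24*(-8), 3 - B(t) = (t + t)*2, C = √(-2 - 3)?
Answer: 16150061487544/193 ≈ 8.3679e+10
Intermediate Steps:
C = I*√5 (C = √(-5) = I*√5 ≈ 2.2361*I)
B(t) = 3 - 4*t (B(t) = 3 - (t + t)*2 = 3 - 2*t*2 = 3 - 4*t)
x(Q, L) = 193 (x(Q, L) = 1 + 192 = 193)
((4284831 + 1380905)*(1820935 + 1029544))/x(B(C), -51) = ((4284831 + 1380905)*(1820935 + 1029544))/193 = (5665736*2850479)*(1/193) = 16150061487544*(1/193) = 16150061487544/193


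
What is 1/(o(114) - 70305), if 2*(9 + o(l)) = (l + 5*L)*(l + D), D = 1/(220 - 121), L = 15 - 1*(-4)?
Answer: -18/1051199 ≈ -1.7123e-5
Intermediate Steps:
L = 19 (L = 15 + 4 = 19)
D = 1/99 ≈ 0.010101
o(l) = -9 + (95 + l)*(1/99 + l)/2 (o(l) = -9 + ((l + 5*19)*(l + 1/99))/2 = -9 + ((l + 95)*(1/99 + l))/2 = -9 + ((95 + l)*(1/99 + l))/2 = -9 + (95 + l)*(1/99 + l)/2)
1/(o(114) - 70305) = 1/((-1687/198 + (½)*114² + (4703/99)*114) - 70305) = 1/((-1687/198 + (½)*12996 + 178714/33) - 70305) = 1/((-1687/198 + 6498 + 178714/33) - 70305) = 1/(214291/18 - 70305) = 1/(-1051199/18) = -18/1051199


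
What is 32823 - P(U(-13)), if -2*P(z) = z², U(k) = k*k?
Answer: 94207/2 ≈ 47104.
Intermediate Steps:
U(k) = k²
P(z) = -z²/2
32823 - P(U(-13)) = 32823 - (-1)*((-13)²)²/2 = 32823 - (-1)*169²/2 = 32823 - (-1)*28561/2 = 32823 - 1*(-28561/2) = 32823 + 28561/2 = 94207/2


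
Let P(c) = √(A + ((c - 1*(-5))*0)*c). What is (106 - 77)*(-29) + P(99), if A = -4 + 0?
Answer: -841 + 2*I ≈ -841.0 + 2.0*I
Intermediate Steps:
A = -4
P(c) = 2*I (P(c) = √(-4 + ((c - 1*(-5))*0)*c) = √(-4 + ((c + 5)*0)*c) = √(-4 + ((5 + c)*0)*c) = √(-4 + 0*c) = √(-4 + 0) = √(-4) = 2*I)
(106 - 77)*(-29) + P(99) = (106 - 77)*(-29) + 2*I = 29*(-29) + 2*I = -841 + 2*I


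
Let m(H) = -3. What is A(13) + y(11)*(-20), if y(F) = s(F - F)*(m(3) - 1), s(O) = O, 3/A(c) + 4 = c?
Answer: ⅓ ≈ 0.33333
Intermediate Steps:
A(c) = 3/(-4 + c)
y(F) = 0 (y(F) = (F - F)*(-3 - 1) = 0*(-4) = 0)
A(13) + y(11)*(-20) = 3/(-4 + 13) + 0*(-20) = 3/9 + 0 = 3*(⅑) + 0 = ⅓ + 0 = ⅓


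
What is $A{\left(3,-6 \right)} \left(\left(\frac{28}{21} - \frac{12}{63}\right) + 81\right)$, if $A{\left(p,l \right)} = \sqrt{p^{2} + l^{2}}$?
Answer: $\frac{1725 \sqrt{5}}{7} \approx 551.03$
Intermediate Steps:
$A{\left(p,l \right)} = \sqrt{l^{2} + p^{2}}$
$A{\left(3,-6 \right)} \left(\left(\frac{28}{21} - \frac{12}{63}\right) + 81\right) = \sqrt{\left(-6\right)^{2} + 3^{2}} \left(\left(\frac{28}{21} - \frac{12}{63}\right) + 81\right) = \sqrt{36 + 9} \left(\left(28 \cdot \frac{1}{21} - \frac{4}{21}\right) + 81\right) = \sqrt{45} \left(\left(\frac{4}{3} - \frac{4}{21}\right) + 81\right) = 3 \sqrt{5} \left(\frac{8}{7} + 81\right) = 3 \sqrt{5} \cdot \frac{575}{7} = \frac{1725 \sqrt{5}}{7}$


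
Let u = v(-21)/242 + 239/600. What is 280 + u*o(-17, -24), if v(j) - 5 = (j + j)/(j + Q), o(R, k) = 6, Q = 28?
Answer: 3416619/12100 ≈ 282.37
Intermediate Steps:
v(j) = 5 + 2*j/(28 + j) (v(j) = 5 + (j + j)/(j + 28) = 5 + (2*j)/(28 + j) = 5 + 2*j/(28 + j))
u = 28619/72600 (u = (7*(20 - 21)/(28 - 21))/242 + 239/600 = (7*(-1)/7)*(1/242) + 239*(1/600) = (7*(⅐)*(-1))*(1/242) + 239/600 = -1*1/242 + 239/600 = -1/242 + 239/600 = 28619/72600 ≈ 0.39420)
280 + u*o(-17, -24) = 280 + (28619/72600)*6 = 280 + 28619/12100 = 3416619/12100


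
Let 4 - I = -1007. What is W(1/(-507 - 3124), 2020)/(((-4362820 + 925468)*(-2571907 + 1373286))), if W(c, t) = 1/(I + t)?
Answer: 1/12487969425815352 ≈ 8.0077e-17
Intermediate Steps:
I = 1011 (I = 4 - 1*(-1007) = 4 + 1007 = 1011)
W(c, t) = 1/(1011 + t)
W(1/(-507 - 3124), 2020)/(((-4362820 + 925468)*(-2571907 + 1373286))) = 1/((1011 + 2020)*(((-4362820 + 925468)*(-2571907 + 1373286)))) = 1/(3031*((-3437352*(-1198621)))) = (1/3031)/4120082291592 = (1/3031)*(1/4120082291592) = 1/12487969425815352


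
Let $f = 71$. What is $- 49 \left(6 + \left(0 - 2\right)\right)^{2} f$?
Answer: $-55664$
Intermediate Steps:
$- 49 \left(6 + \left(0 - 2\right)\right)^{2} f = - 49 \left(6 + \left(0 - 2\right)\right)^{2} \cdot 71 = - 49 \left(6 - 2\right)^{2} \cdot 71 = - 49 \cdot 4^{2} \cdot 71 = \left(-49\right) 16 \cdot 71 = \left(-784\right) 71 = -55664$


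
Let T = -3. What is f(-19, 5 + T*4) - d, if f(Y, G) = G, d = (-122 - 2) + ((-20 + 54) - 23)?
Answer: 106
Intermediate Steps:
d = -113 (d = -124 + (34 - 23) = -124 + 11 = -113)
f(-19, 5 + T*4) - d = (5 - 3*4) - 1*(-113) = (5 - 12) + 113 = -7 + 113 = 106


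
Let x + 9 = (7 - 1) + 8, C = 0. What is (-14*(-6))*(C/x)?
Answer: 0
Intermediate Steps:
x = 5 (x = -9 + ((7 - 1) + 8) = -9 + (6 + 8) = -9 + 14 = 5)
(-14*(-6))*(C/x) = (-14*(-6))*(0/5) = 84*(0*(⅕)) = 84*0 = 0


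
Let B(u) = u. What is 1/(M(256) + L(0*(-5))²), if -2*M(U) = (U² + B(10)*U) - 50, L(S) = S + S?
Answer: -1/34023 ≈ -2.9392e-5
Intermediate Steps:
L(S) = 2*S
M(U) = 25 - 5*U - U²/2 (M(U) = -((U² + 10*U) - 50)/2 = -(-50 + U² + 10*U)/2 = 25 - 5*U - U²/2)
1/(M(256) + L(0*(-5))²) = 1/((25 - 5*256 - ½*256²) + (2*(0*(-5)))²) = 1/((25 - 1280 - ½*65536) + (2*0)²) = 1/((25 - 1280 - 32768) + 0²) = 1/(-34023 + 0) = 1/(-34023) = -1/34023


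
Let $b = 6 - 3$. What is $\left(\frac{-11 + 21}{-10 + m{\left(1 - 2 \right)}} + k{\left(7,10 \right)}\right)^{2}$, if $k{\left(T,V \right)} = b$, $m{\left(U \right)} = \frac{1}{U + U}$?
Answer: $\frac{1849}{441} \approx 4.1927$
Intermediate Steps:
$m{\left(U \right)} = \frac{1}{2 U}$
$b = 3$
$k{\left(T,V \right)} = 3$
$\left(\frac{-11 + 21}{-10 + m{\left(1 - 2 \right)}} + k{\left(7,10 \right)}\right)^{2} = \left(\frac{-11 + 21}{-10 + \frac{1}{2 \left(1 - 2\right)}} + 3\right)^{2} = \left(\frac{10}{-10 + \frac{1}{2 \left(1 - 2\right)}} + 3\right)^{2} = \left(\frac{10}{-10 + \frac{1}{2 \left(-1\right)}} + 3\right)^{2} = \left(\frac{10}{-10 + \frac{1}{2} \left(-1\right)} + 3\right)^{2} = \left(\frac{10}{-10 - \frac{1}{2}} + 3\right)^{2} = \left(\frac{10}{- \frac{21}{2}} + 3\right)^{2} = \left(10 \left(- \frac{2}{21}\right) + 3\right)^{2} = \left(- \frac{20}{21} + 3\right)^{2} = \left(\frac{43}{21}\right)^{2} = \frac{1849}{441}$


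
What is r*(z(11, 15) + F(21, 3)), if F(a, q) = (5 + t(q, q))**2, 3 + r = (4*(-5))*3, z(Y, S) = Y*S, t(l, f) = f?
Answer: -14427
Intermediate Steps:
z(Y, S) = S*Y
r = -63 (r = -3 + (4*(-5))*3 = -3 - 20*3 = -3 - 60 = -63)
F(a, q) = (5 + q)**2
r*(z(11, 15) + F(21, 3)) = -63*(15*11 + (5 + 3)**2) = -63*(165 + 8**2) = -63*(165 + 64) = -63*229 = -14427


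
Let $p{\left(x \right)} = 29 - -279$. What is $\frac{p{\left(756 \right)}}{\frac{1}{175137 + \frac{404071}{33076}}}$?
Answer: $\frac{446079132191}{8269} \approx 5.3946 \cdot 10^{7}$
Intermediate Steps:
$p{\left(x \right)} = 308$ ($p{\left(x \right)} = 29 + 279 = 308$)
$\frac{p{\left(756 \right)}}{\frac{1}{175137 + \frac{404071}{33076}}} = \frac{308}{\frac{1}{175137 + \frac{404071}{33076}}} = \frac{308}{\frac{1}{\frac{5793235483}{33076}}} = \frac{308}{\frac{33076}{5793235483}} = 308 \cdot \frac{5793235483}{33076} = \frac{446079132191}{8269}$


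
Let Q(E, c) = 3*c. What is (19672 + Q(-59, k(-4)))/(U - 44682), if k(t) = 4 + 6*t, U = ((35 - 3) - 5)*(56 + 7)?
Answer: -19612/42981 ≈ -0.45629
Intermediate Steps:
U = 1701 (U = (32 - 5)*63 = 27*63 = 1701)
(19672 + Q(-59, k(-4)))/(U - 44682) = (19672 + 3*(4 + 6*(-4)))/(1701 - 44682) = (19672 + 3*(4 - 24))/(-42981) = (19672 + 3*(-20))*(-1/42981) = (19672 - 60)*(-1/42981) = 19612*(-1/42981) = -19612/42981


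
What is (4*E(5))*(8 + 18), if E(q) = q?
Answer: 520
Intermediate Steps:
(4*E(5))*(8 + 18) = (4*5)*(8 + 18) = 20*26 = 520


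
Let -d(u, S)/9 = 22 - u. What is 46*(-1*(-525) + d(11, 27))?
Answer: 19596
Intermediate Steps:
d(u, S) = -198 + 9*u (d(u, S) = -9*(22 - u) = -198 + 9*u)
46*(-1*(-525) + d(11, 27)) = 46*(-1*(-525) + (-198 + 9*11)) = 46*(525 + (-198 + 99)) = 46*(525 - 99) = 46*426 = 19596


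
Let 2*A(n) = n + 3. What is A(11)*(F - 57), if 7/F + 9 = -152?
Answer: -9184/23 ≈ -399.30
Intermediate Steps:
A(n) = 3/2 + n/2 (A(n) = (n + 3)/2 = (3 + n)/2 = 3/2 + n/2)
F = -1/23 (F = 7/(-9 - 152) = 7/(-161) = 7*(-1/161) = -1/23 ≈ -0.043478)
A(11)*(F - 57) = (3/2 + (1/2)*11)*(-1/23 - 57) = (3/2 + 11/2)*(-1312/23) = 7*(-1312/23) = -9184/23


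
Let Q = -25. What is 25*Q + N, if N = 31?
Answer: -594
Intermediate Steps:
25*Q + N = 25*(-25) + 31 = -625 + 31 = -594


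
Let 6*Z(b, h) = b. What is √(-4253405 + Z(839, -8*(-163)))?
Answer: I*√153117546/6 ≈ 2062.3*I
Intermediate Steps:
Z(b, h) = b/6
√(-4253405 + Z(839, -8*(-163))) = √(-4253405 + (⅙)*839) = √(-4253405 + 839/6) = √(-25519591/6) = I*√153117546/6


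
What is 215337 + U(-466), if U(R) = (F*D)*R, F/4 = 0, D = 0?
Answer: 215337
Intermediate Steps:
F = 0 (F = 4*0 = 0)
U(R) = 0 (U(R) = (0*0)*R = 0*R = 0)
215337 + U(-466) = 215337 + 0 = 215337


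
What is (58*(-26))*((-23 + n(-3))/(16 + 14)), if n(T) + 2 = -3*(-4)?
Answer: 9802/15 ≈ 653.47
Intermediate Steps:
n(T) = 10 (n(T) = -2 - 3*(-4) = -2 + 12 = 10)
(58*(-26))*((-23 + n(-3))/(16 + 14)) = (58*(-26))*((-23 + 10)/(16 + 14)) = -(-19604)/30 = -1508*(-13/30) = 9802/15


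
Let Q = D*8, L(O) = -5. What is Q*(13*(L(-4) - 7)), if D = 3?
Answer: -3744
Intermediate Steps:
Q = 24 (Q = 3*8 = 24)
Q*(13*(L(-4) - 7)) = 24*(13*(-5 - 7)) = 24*(13*(-12)) = 24*(-156) = -3744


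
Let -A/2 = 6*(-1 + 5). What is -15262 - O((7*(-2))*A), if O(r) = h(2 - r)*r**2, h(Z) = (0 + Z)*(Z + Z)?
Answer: -405432130462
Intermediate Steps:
A = -48 (A = -12*(-1 + 5) = -12*4 = -2*24 = -48)
h(Z) = 2*Z**2 (h(Z) = Z*(2*Z) = 2*Z**2)
O(r) = 2*r**2*(2 - r)**2 (O(r) = (2*(2 - r)**2)*r**2 = 2*r**2*(2 - r)**2)
-15262 - O((7*(-2))*A) = -15262 - 2*((7*(-2))*(-48))**2*(-2 + (7*(-2))*(-48))**2 = -15262 - 2*(-14*(-48))**2*(-2 - 14*(-48))**2 = -15262 - 2*672**2*(-2 + 672)**2 = -15262 - 2*451584*670**2 = -15262 - 2*451584*448900 = -15262 - 1*405432115200 = -15262 - 405432115200 = -405432130462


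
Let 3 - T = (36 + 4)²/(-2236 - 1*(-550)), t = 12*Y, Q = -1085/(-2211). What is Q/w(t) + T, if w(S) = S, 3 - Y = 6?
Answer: 88020143/22366476 ≈ 3.9354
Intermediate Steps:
Y = -3 (Y = 3 - 1*6 = 3 - 6 = -3)
Q = 1085/2211 (Q = -1085*(-1/2211) = 1085/2211 ≈ 0.49073)
t = -36 (t = 12*(-3) = -36)
T = 3329/843 (T = 3 - (36 + 4)²/(-2236 - 1*(-550)) = 3 - 40²/(-2236 + 550) = 3 - 1600/(-1686) = 3 - 1600*(-1)/1686 = 3 - 1*(-800/843) = 3 + 800/843 = 3329/843 ≈ 3.9490)
Q/w(t) + T = (1085/2211)/(-36) + 3329/843 = (1085/2211)*(-1/36) + 3329/843 = -1085/79596 + 3329/843 = 88020143/22366476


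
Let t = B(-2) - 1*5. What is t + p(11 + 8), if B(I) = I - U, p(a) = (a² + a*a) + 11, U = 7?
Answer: 719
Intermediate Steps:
p(a) = 11 + 2*a² (p(a) = (a² + a²) + 11 = 2*a² + 11 = 11 + 2*a²)
B(I) = -7 + I (B(I) = I - 1*7 = I - 7 = -7 + I)
t = -14 (t = (-7 - 2) - 1*5 = -9 - 5 = -14)
t + p(11 + 8) = -14 + (11 + 2*(11 + 8)²) = -14 + (11 + 2*19²) = -14 + (11 + 2*361) = -14 + (11 + 722) = -14 + 733 = 719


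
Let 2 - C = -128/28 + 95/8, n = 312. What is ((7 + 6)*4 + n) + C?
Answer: 20087/56 ≈ 358.70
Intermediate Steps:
C = -297/56 (C = 2 - (-128/28 + 95/8) = 2 - (-128*1/28 + 95*(⅛)) = 2 - (-32/7 + 95/8) = 2 - 1*409/56 = 2 - 409/56 = -297/56 ≈ -5.3036)
((7 + 6)*4 + n) + C = ((7 + 6)*4 + 312) - 297/56 = (13*4 + 312) - 297/56 = (52 + 312) - 297/56 = 364 - 297/56 = 20087/56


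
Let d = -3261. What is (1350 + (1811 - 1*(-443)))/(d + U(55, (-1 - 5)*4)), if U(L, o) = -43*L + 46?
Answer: -901/1395 ≈ -0.64588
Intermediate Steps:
U(L, o) = 46 - 43*L
(1350 + (1811 - 1*(-443)))/(d + U(55, (-1 - 5)*4)) = (1350 + (1811 - 1*(-443)))/(-3261 + (46 - 43*55)) = (1350 + (1811 + 443))/(-3261 + (46 - 2365)) = (1350 + 2254)/(-3261 - 2319) = 3604/(-5580) = 3604*(-1/5580) = -901/1395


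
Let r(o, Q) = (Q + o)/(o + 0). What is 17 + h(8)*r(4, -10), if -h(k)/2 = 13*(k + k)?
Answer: 641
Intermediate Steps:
h(k) = -52*k (h(k) = -26*(k + k) = -26*2*k = -52*k)
r(o, Q) = (Q + o)/o
17 + h(8)*r(4, -10) = 17 + (-52*8)*((-10 + 4)/4) = 17 - 104*(-6) = 17 - 416*(-3/2) = 17 + 624 = 641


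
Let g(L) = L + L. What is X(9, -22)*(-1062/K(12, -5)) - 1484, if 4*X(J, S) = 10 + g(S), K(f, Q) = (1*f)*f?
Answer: -22741/16 ≈ -1421.3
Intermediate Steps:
g(L) = 2*L
K(f, Q) = f² (K(f, Q) = f*f = f²)
X(J, S) = 5/2 + S/2 (X(J, S) = (10 + 2*S)/4 = 5/2 + S/2)
X(9, -22)*(-1062/K(12, -5)) - 1484 = (5/2 + (½)*(-22))*(-1062/(12²)) - 1484 = (5/2 - 11)*(-1062/144) - 1484 = -(-9027)/144 - 1484 = -17/2*(-59/8) - 1484 = 1003/16 - 1484 = -22741/16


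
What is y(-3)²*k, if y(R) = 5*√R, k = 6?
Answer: -450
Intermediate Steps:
y(-3)²*k = (5*√(-3))²*6 = (5*(I*√3))²*6 = (5*I*√3)²*6 = -75*6 = -450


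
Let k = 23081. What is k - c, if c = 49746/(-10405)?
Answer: 240207551/10405 ≈ 23086.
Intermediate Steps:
c = -49746/10405 (c = 49746*(-1/10405) = -49746/10405 ≈ -4.7810)
k - c = 23081 - 1*(-49746/10405) = 23081 + 49746/10405 = 240207551/10405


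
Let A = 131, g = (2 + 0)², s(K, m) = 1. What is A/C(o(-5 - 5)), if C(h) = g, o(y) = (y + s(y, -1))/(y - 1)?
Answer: 131/4 ≈ 32.750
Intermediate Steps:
g = 4 (g = 2² = 4)
o(y) = (1 + y)/(-1 + y) (o(y) = (y + 1)/(y - 1) = (1 + y)/(-1 + y))
C(h) = 4
A/C(o(-5 - 5)) = 131/4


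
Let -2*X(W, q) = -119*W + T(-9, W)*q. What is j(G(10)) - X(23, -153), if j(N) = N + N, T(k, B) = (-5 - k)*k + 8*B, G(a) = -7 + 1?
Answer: -25405/2 ≈ -12703.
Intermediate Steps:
G(a) = -6
T(k, B) = 8*B + k*(-5 - k) (T(k, B) = k*(-5 - k) + 8*B = 8*B + k*(-5 - k))
X(W, q) = 119*W/2 - q*(-36 + 8*W)/2 (X(W, q) = -(-119*W + (-1*(-9)² - 5*(-9) + 8*W)*q)/2 = -(-119*W + (-1*81 + 45 + 8*W)*q)/2 = -(-119*W + (-81 + 45 + 8*W)*q)/2 = -(-119*W + (-36 + 8*W)*q)/2 = -(-119*W + q*(-36 + 8*W))/2 = 119*W/2 - q*(-36 + 8*W)/2)
j(N) = 2*N
j(G(10)) - X(23, -153) = 2*(-6) - ((119/2)*23 - 2*(-153)*(-9 + 2*23)) = -12 - (2737/2 - 2*(-153)*(-9 + 46)) = -12 - (2737/2 - 2*(-153)*37) = -12 - (2737/2 + 11322) = -12 - 1*25381/2 = -12 - 25381/2 = -25405/2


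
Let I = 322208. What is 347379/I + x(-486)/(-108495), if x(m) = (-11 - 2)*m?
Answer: 3961463829/3884217440 ≈ 1.0199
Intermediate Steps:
x(m) = -13*m
347379/I + x(-486)/(-108495) = 347379/322208 - 13*(-486)/(-108495) = 347379*(1/322208) + 6318*(-1/108495) = 347379/322208 - 702/12055 = 3961463829/3884217440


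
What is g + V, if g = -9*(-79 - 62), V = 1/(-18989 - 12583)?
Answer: 40064867/31572 ≈ 1269.0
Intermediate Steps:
V = -1/31572 (V = 1/(-31572) = -1/31572 ≈ -3.1674e-5)
g = 1269 (g = -9*(-141) = 1269)
g + V = 1269 - 1/31572 = 40064867/31572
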